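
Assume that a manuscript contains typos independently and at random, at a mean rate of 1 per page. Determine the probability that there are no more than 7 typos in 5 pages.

Over the interval, μ = 1 × 5 = 5 (5 pages).
P(N ≤ 7) = Σ_{j=0}^{7} e^(−μ) μ^j/j! ≈ 0.8666.

0.8666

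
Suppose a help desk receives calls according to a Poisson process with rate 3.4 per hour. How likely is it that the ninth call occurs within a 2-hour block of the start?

Over the interval, μ = 3.4 × 2 = 6.8 (a 2-hour block = 2 hours).
The ninth arrival falls in the interval iff at least 9 events occur there: P(S_9 ≤ t) = P(N ≥ 9) = 1 − P(N ≤ 8) ≈ 0.2452.

0.2452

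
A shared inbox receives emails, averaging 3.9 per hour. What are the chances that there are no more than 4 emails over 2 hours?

0.1117

Over the interval, μ = 3.9 × 2 = 7.8 (2 hours).
P(N ≤ 4) = Σ_{j=0}^{4} e^(−μ) μ^j/j! ≈ 0.1117.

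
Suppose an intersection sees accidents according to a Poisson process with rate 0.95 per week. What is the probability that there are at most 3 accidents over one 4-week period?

Over the interval, μ = 0.95 × 4 = 3.8 (a 4-week period = 4 weeks).
P(N ≤ 3) = Σ_{j=0}^{3} e^(−μ) μ^j/j! ≈ 0.4735.

0.4735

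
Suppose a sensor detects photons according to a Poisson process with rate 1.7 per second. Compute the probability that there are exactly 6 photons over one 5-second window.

Over the interval, μ = 1.7 × 5 = 8.5 (a 5-second window = 5 seconds).
P(N = 6) = e^(−μ) μ^6/6! = e^(−8.5) · 8.5^6/720 ≈ 0.1066.

0.1066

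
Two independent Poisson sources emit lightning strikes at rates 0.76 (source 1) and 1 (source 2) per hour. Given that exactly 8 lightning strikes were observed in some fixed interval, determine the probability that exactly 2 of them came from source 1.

Given the total, each event is independently from source 1 with probability p = λ_1/(λ_1+λ_2) = 0.76/1.76 ≈ 0.4318.
So K ~ Binomial(8, 0.76/1.76): P(K = 2) = C(8,2) · (0.76/1.76)^2 · (1/1.76)^6 ≈ 0.1757.

0.1757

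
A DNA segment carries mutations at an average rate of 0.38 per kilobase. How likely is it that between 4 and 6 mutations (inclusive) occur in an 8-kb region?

0.3262

Over the interval, μ = 0.38 × 8 = 3.04 (an 8-kb region = 8 kilobases).
P(4 ≤ N ≤ 6) = Σ_{j=4}^{6} e^(−3.04) · 3.04^j/j! ≈ 0.3262.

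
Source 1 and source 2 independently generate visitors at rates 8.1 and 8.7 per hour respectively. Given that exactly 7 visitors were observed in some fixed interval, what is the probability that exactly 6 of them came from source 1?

Given the total, each event is independently from source 1 with probability p = λ_1/(λ_1+λ_2) = 8.1/16.8 ≈ 0.4821.
So K ~ Binomial(7, 8.1/16.8): P(K = 6) = C(7,6) · (8.1/16.8)^6 · (8.7/16.8)^1 ≈ 0.0455.

0.0455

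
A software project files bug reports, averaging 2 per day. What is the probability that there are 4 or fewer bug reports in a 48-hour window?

Over the interval, μ = 2 × 2 = 4 (a 48-hour window = 2 days).
P(N ≤ 4) = Σ_{j=0}^{4} e^(−μ) μ^j/j! ≈ 0.6288.

0.6288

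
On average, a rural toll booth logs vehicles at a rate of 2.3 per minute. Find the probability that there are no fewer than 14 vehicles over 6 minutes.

Over the interval, μ = 2.3 × 6 = 13.8 (6 minutes).
P(N ≥ 14) = 1 − P(N ≤ 13) = 1 − Σ_{j=0}^{13} e^(−μ) μ^j/j! ≈ 0.5142.

0.5142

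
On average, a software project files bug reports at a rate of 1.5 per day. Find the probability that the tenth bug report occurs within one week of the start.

0.6029

Over the interval, μ = 1.5 × 7 = 10.5 (a week = 7 days).
The tenth arrival falls in the interval iff at least 10 events occur there: P(S_10 ≤ t) = P(N ≥ 10) = 1 − P(N ≤ 9) ≈ 0.6029.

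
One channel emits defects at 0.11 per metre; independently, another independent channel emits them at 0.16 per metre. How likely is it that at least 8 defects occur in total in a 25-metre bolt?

Independent Poisson processes superpose: combined rate λ = 0.11 + 0.16 = 0.27 per metre.
Over the interval, μ = 0.27 × 25 = 6.75 (a 25-metre bolt = 25 metres).
P(N ≥ 8) = 1 − P(N ≤ 7) ≈ 0.3641.

0.3641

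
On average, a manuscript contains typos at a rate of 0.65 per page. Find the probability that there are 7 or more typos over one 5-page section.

0.0477

Over the interval, μ = 0.65 × 5 = 3.25 (a 5-page section = 5 pages).
P(N ≥ 7) = 1 − P(N ≤ 6) = 1 − Σ_{j=0}^{6} e^(−μ) μ^j/j! ≈ 0.0477.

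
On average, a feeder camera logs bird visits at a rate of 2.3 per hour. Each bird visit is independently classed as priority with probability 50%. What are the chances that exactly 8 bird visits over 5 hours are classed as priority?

0.0943

Thinning: the bird visits that are classed as priority themselves form a Poisson process with rate 0.5 × 2.3 = 1.15 per hour.
Over the interval, μ = 1.15 × 5 = 5.75 (5 hours).
P(N = 8) = e^(−5.75) · 5.75^8/8! ≈ 0.0943.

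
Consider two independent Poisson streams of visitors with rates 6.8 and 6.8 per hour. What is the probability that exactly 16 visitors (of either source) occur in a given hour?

Independent Poisson processes superpose: combined rate λ = 6.8 + 6.8 = 13.6 per hour.
So μ = 13.6.
P(N = 16) = e^(−13.6) · 13.6^16/16! ≈ 0.0812.

0.0812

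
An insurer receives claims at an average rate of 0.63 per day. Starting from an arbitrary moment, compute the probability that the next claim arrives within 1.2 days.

0.5305

Inter-arrival times are exponential with rate λ = 0.63 per day.
P(T ≤ 1.2) = 1 − e^(−λt) = 1 − e^(−0.63 × 1.2) = 1 − e^(−0.756) ≈ 0.5305.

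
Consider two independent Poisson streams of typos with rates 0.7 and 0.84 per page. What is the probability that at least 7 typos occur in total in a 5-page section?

0.6486

Independent Poisson processes superpose: combined rate λ = 0.7 + 0.84 = 1.54 per page.
Over the interval, μ = 1.54 × 5 = 7.7 (a 5-page section = 5 pages).
P(N ≥ 7) = 1 − P(N ≤ 6) ≈ 0.6486.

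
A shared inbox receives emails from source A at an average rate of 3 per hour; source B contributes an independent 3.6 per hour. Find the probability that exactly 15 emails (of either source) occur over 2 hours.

Independent Poisson processes superpose: combined rate λ = 3 + 3.6 = 6.6 per hour.
Over the interval, μ = 6.6 × 2 = 13.2 (2 hours).
P(N = 15) = e^(−13.2) · 13.2^15/15! ≈ 0.0911.

0.0911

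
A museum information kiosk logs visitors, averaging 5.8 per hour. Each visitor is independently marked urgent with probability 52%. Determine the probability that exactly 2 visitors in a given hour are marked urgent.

Thinning: the visitors that are marked urgent themselves form a Poisson process with rate 0.52 × 5.8 = 3.016 per hour.
So μ = 3.016.
P(N = 2) = e^(−3.016) · 3.016^2/2! ≈ 0.2228.

0.2228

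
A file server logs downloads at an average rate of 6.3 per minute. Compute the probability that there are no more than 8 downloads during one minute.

With mean μ = 6.3 per minute,
P(N ≤ 8) = Σ_{j=0}^{8} e^(−μ) μ^j/j! ≈ 0.8148.

0.8148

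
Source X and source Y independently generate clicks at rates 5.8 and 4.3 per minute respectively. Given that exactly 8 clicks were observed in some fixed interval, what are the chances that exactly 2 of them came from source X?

0.0550

Given the total, each event is independently from source X with probability p = λ_X/(λ_X+λ_Y) = 5.8/10.1 ≈ 0.5743.
So K ~ Binomial(8, 5.8/10.1): P(K = 2) = C(8,2) · (5.8/10.1)^2 · (4.3/10.1)^6 ≈ 0.0550.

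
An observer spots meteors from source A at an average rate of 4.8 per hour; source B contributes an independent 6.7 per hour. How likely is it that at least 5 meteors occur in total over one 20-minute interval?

Independent Poisson processes superpose: combined rate λ = 4.8 + 6.7 = 11.5 per hour.
Over the interval, μ = 11.5 × 1/3 ≈ 3.83333 (a 20-minute interval = 1/3 hours).
P(N ≥ 5) = 1 − P(N ≤ 4) ≈ 0.3386.

0.3386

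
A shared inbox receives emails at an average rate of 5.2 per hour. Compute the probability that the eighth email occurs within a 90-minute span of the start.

0.5188

Over the interval, μ = 5.2 × 1.5 = 7.8 (a 90-minute span = 1.5 hours).
The eighth arrival falls in the interval iff at least 8 events occur there: P(S_8 ≤ t) = P(N ≥ 8) = 1 − P(N ≤ 7) ≈ 0.5188.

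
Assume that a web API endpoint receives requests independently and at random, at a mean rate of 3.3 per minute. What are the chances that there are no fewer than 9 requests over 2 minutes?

Over the interval, μ = 3.3 × 2 = 6.6 (2 minutes).
P(N ≥ 9) = 1 − P(N ≤ 8) = 1 − Σ_{j=0}^{8} e^(−μ) μ^j/j! ≈ 0.2204.

0.2204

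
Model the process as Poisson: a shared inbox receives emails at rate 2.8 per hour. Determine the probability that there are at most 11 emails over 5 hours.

Over the interval, μ = 2.8 × 5 = 14 (5 hours).
P(N ≤ 11) = Σ_{j=0}^{11} e^(−μ) μ^j/j! ≈ 0.2600.

0.2600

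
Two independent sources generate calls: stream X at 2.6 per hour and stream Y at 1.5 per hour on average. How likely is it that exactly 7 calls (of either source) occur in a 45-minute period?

0.0238

Independent Poisson processes superpose: combined rate λ = 2.6 + 1.5 = 4.1 per hour.
Over the interval, μ = 4.1 × 0.75 = 3.075 (a 45-minute period = 0.75 hours).
P(N = 7) = e^(−3.075) · 3.075^7/7! ≈ 0.0238.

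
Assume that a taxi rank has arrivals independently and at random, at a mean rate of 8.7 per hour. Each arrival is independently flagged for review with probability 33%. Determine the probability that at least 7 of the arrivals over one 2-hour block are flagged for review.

Thinning: the arrivals that are flagged for review themselves form a Poisson process with rate 0.33 × 8.7 = 2.871 per hour.
Over the interval, μ = 2.871 × 2 = 5.742 (a 2-hour block = 2 hours).
P(N ≥ 7) = 1 − P(N ≤ 6) ≈ 0.3523.

0.3523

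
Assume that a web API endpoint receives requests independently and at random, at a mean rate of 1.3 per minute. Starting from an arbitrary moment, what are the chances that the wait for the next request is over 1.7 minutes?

The wait for the next event is exponential with rate λ = 1.3 per minute.
P(T > 1.7) = e^(−λt) = e^(−1.3 × 1.7) = e^(−2.21) ≈ 0.1097.

0.1097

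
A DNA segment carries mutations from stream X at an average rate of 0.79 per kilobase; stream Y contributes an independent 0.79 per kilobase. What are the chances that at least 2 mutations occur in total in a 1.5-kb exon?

0.6850

Independent Poisson processes superpose: combined rate λ = 0.79 + 0.79 = 1.58 per kilobase.
Over the interval, μ = 1.58 × 1.5 = 2.37 (a 1.5-kb exon = 1.5 kilobases).
P(N ≥ 2) = 1 − P(N ≤ 1) ≈ 0.6850.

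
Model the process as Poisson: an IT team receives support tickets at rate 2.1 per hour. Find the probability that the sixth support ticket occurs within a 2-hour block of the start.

0.2469

Over the interval, μ = 2.1 × 2 = 4.2 (a 2-hour block = 2 hours).
The sixth arrival falls in the interval iff at least 6 events occur there: P(S_6 ≤ t) = P(N ≥ 6) = 1 − P(N ≤ 5) ≈ 0.2469.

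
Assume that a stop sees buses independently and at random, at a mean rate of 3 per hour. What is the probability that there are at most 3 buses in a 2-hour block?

0.1512

Over the interval, μ = 3 × 2 = 6 (a 2-hour block = 2 hours).
P(N ≤ 3) = Σ_{j=0}^{3} e^(−μ) μ^j/j! ≈ 0.1512.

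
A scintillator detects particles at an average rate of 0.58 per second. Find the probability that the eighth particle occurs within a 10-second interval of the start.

0.2290

Over the interval, μ = 0.58 × 10 = 5.8 (a 10-second interval = 10 seconds).
The eighth arrival falls in the interval iff at least 8 events occur there: P(S_8 ≤ t) = P(N ≥ 8) = 1 − P(N ≤ 7) ≈ 0.2290.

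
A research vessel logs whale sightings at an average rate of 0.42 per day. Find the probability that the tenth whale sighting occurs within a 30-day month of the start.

0.8061

Over the interval, μ = 0.42 × 30 = 12.6 (a 30-day month = 30 days).
The tenth arrival falls in the interval iff at least 10 events occur there: P(S_10 ≤ t) = P(N ≥ 10) = 1 − P(N ≤ 9) ≈ 0.8061.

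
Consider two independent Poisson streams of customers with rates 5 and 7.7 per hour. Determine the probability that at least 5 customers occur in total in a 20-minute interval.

0.4166

Independent Poisson processes superpose: combined rate λ = 5 + 7.7 = 12.7 per hour.
Over the interval, μ = 12.7 × 1/3 ≈ 4.23333 (a 20-minute interval = 1/3 hours).
P(N ≥ 5) = 1 − P(N ≤ 4) ≈ 0.4166.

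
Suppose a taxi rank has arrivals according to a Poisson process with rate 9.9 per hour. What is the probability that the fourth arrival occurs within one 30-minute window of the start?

Over the interval, μ = 9.9 × 0.5 = 4.95 (a 30-minute window = 0.5 hours).
The fourth arrival falls in the interval iff at least 4 events occur there: P(S_4 ≤ t) = P(N ≥ 4) = 1 − P(N ≤ 3) ≈ 0.7279.

0.7279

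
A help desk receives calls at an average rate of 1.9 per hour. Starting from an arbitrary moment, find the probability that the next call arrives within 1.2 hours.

Inter-arrival times are exponential with rate λ = 1.9 per hour.
P(T ≤ 1.2) = 1 − e^(−λt) = 1 − e^(−1.9 × 1.2) = 1 − e^(−2.28) ≈ 0.8977.

0.8977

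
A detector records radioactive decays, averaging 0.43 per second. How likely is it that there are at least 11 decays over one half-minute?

0.7396

Over the interval, μ = 0.43 × 30 = 12.9 (a half-minute = 30 seconds).
P(N ≥ 11) = 1 − P(N ≤ 10) = 1 − Σ_{j=0}^{10} e^(−μ) μ^j/j! ≈ 0.7396.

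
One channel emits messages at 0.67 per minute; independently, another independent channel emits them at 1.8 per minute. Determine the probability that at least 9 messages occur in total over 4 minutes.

Independent Poisson processes superpose: combined rate λ = 0.67 + 1.8 = 2.47 per minute.
Over the interval, μ = 2.47 × 4 = 9.88 (4 minutes).
P(N ≥ 9) = 1 − P(N ≤ 8) ≈ 0.6535.

0.6535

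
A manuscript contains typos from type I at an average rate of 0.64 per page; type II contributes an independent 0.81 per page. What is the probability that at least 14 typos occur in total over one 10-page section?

Independent Poisson processes superpose: combined rate λ = 0.64 + 0.81 = 1.45 per page.
Over the interval, μ = 1.45 × 10 = 14.5 (a 10-page section = 10 pages).
P(N ≥ 14) = 1 − P(N ≤ 13) ≈ 0.5875.

0.5875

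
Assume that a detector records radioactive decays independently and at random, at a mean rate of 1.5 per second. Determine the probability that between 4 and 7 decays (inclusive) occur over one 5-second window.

0.4655

Over the interval, μ = 1.5 × 5 = 7.5 (a 5-second window = 5 seconds).
P(4 ≤ N ≤ 7) = Σ_{j=4}^{7} e^(−7.5) · 7.5^j/j! ≈ 0.4655.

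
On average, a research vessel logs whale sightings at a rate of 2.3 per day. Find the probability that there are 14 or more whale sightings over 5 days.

0.2670

Over the interval, μ = 2.3 × 5 = 11.5 (5 days).
P(N ≥ 14) = 1 − P(N ≤ 13) = 1 − Σ_{j=0}^{13} e^(−μ) μ^j/j! ≈ 0.2670.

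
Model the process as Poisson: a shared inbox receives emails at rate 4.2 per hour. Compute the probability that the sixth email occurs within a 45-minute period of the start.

Over the interval, μ = 4.2 × 0.75 = 3.15 (a 45-minute period = 0.75 hours).
The sixth arrival falls in the interval iff at least 6 events occur there: P(S_6 ≤ t) = P(N ≥ 6) = 1 − P(N ≤ 5) ≈ 0.0998.

0.0998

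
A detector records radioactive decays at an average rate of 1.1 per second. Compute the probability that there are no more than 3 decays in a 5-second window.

Over the interval, μ = 1.1 × 5 = 5.5 (a 5-second window = 5 seconds).
P(N ≤ 3) = Σ_{j=0}^{3} e^(−μ) μ^j/j! ≈ 0.2017.

0.2017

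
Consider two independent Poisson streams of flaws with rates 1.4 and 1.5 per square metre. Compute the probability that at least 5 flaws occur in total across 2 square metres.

Independent Poisson processes superpose: combined rate λ = 1.4 + 1.5 = 2.9 per square metre.
Over the interval, μ = 2.9 × 2 = 5.8 (2 square metres).
P(N ≥ 5) = 1 − P(N ≤ 4) ≈ 0.6873.

0.6873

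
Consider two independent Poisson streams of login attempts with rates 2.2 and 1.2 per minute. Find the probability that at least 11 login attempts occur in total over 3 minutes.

Independent Poisson processes superpose: combined rate λ = 2.2 + 1.2 = 3.4 per minute.
Over the interval, μ = 3.4 × 3 = 10.2 (3 minutes).
P(N ≥ 11) = 1 − P(N ≤ 10) ≈ 0.4420.

0.4420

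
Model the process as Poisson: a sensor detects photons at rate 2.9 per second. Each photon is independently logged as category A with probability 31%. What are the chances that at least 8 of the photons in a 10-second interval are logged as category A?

0.6749

Thinning: the photons that are logged as category A themselves form a Poisson process with rate 0.31 × 2.9 = 0.899 per second.
Over the interval, μ = 0.899 × 10 = 8.99 (a 10-second interval = 10 seconds).
P(N ≥ 8) = 1 − P(N ≤ 7) ≈ 0.6749.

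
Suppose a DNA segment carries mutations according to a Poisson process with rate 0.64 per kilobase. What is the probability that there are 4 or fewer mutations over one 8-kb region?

Over the interval, μ = 0.64 × 8 = 5.12 (an 8-kb region = 8 kilobases).
P(N ≤ 4) = Σ_{j=0}^{4} e^(−μ) μ^j/j! ≈ 0.4197.

0.4197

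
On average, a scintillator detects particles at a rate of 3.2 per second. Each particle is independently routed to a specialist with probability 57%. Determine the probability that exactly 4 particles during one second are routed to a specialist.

Thinning: the particles that are routed to a specialist themselves form a Poisson process with rate 0.57 × 3.2 = 1.824 per second.
So μ = 1.824.
P(N = 4) = e^(−1.824) · 1.824^4/4! ≈ 0.0744.

0.0744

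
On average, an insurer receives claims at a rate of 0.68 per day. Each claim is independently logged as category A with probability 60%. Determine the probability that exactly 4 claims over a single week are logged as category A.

Thinning: the claims that are logged as category A themselves form a Poisson process with rate 0.6 × 0.68 = 0.408 per day.
Over the interval, μ = 0.408 × 7 = 2.856 (a week = 7 days).
P(N = 4) = e^(−2.856) · 2.856^4/4! ≈ 0.1594.

0.1594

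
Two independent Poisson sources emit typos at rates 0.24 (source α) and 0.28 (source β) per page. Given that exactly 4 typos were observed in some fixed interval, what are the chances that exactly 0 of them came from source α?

Given the total, each event is independently from source α with probability p = λ_α/(λ_α+λ_β) = 0.24/0.52 ≈ 0.4615.
So K ~ Binomial(4, 0.24/0.52): P(K = 0) = C(4,0) · (0.24/0.52)^0 · (0.28/0.52)^4 ≈ 0.0841.

0.0841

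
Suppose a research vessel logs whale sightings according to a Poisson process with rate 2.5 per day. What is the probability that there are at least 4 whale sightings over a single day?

With mean μ = 2.5 per day,
P(N ≥ 4) = 1 − P(N ≤ 3) = 1 − Σ_{j=0}^{3} e^(−μ) μ^j/j! ≈ 0.2424.

0.2424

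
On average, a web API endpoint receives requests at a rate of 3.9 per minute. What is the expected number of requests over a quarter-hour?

58.5

E[N] = λt = 3.9 × 15 = 58.5 (a quarter-hour = 15 minutes).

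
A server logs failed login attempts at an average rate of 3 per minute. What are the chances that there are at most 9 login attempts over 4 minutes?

Over the interval, μ = 3 × 4 = 12 (4 minutes).
P(N ≤ 9) = Σ_{j=0}^{9} e^(−μ) μ^j/j! ≈ 0.2424.

0.2424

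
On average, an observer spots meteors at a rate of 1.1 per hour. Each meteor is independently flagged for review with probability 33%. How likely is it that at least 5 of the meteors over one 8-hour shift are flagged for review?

Thinning: the meteors that are flagged for review themselves form a Poisson process with rate 0.33 × 1.1 = 0.363 per hour.
Over the interval, μ = 0.363 × 8 = 2.904 (an 8-hour shift = 8 hours).
P(N ≥ 5) = 1 − P(N ≤ 4) ≈ 0.1689.

0.1689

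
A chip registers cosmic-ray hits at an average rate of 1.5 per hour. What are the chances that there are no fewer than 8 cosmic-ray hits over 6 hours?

0.6761

Over the interval, μ = 1.5 × 6 = 9 (6 hours).
P(N ≥ 8) = 1 − P(N ≤ 7) = 1 − Σ_{j=0}^{7} e^(−μ) μ^j/j! ≈ 0.6761.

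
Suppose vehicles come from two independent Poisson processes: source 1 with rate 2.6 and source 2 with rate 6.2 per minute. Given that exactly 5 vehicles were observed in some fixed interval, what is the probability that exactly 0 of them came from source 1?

0.1736

Given the total, each event is independently from source 1 with probability p = λ_1/(λ_1+λ_2) = 2.6/8.8 ≈ 0.2955.
So K ~ Binomial(5, 2.6/8.8): P(K = 0) = C(5,0) · (2.6/8.8)^0 · (6.2/8.8)^5 ≈ 0.1736.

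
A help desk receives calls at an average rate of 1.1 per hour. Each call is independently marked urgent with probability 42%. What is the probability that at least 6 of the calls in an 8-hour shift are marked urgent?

Thinning: the calls that are marked urgent themselves form a Poisson process with rate 0.42 × 1.1 = 0.462 per hour.
Over the interval, μ = 0.462 × 8 = 3.696 (an 8-hour shift = 8 hours).
P(N ≥ 6) = 1 − P(N ≤ 5) ≈ 0.1693.

0.1693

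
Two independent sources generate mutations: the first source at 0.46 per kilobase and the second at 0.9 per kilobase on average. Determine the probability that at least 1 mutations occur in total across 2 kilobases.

Independent Poisson processes superpose: combined rate λ = 0.46 + 0.9 = 1.36 per kilobase.
Over the interval, μ = 1.36 × 2 = 2.72 (2 kilobases).
P(N ≥ 1) = 1 − P(N ≤ 0) ≈ 0.9341.

0.9341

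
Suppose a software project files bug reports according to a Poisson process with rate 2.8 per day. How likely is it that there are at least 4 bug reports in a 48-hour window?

0.8094

Over the interval, μ = 2.8 × 2 = 5.6 (a 48-hour window = 2 days).
P(N ≥ 4) = 1 − P(N ≤ 3) = 1 − Σ_{j=0}^{3} e^(−μ) μ^j/j! ≈ 0.8094.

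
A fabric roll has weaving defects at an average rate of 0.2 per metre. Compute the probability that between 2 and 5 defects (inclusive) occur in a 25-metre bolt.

0.5755

Over the interval, μ = 0.2 × 25 = 5 (a 25-metre bolt = 25 metres).
P(2 ≤ N ≤ 5) = Σ_{j=2}^{5} e^(−5) · 5^j/j! ≈ 0.5755.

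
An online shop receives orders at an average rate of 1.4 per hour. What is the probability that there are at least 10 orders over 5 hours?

0.1695

Over the interval, μ = 1.4 × 5 = 7 (5 hours).
P(N ≥ 10) = 1 − P(N ≤ 9) = 1 − Σ_{j=0}^{9} e^(−μ) μ^j/j! ≈ 0.1695.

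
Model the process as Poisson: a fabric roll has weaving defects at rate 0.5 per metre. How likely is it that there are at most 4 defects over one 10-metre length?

Over the interval, μ = 0.5 × 10 = 5 (a 10-metre length = 10 metres).
P(N ≤ 4) = Σ_{j=0}^{4} e^(−μ) μ^j/j! ≈ 0.4405.

0.4405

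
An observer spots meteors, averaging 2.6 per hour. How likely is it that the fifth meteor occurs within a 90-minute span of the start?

0.3516

Over the interval, μ = 2.6 × 1.5 = 3.9 (a 90-minute span = 1.5 hours).
The fifth arrival falls in the interval iff at least 5 events occur there: P(S_5 ≤ t) = P(N ≥ 5) = 1 − P(N ≤ 4) ≈ 0.3516.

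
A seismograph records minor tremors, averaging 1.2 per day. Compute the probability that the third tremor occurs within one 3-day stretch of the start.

Over the interval, μ = 1.2 × 3 = 3.6 (a 3-day stretch = 3 days).
The third arrival falls in the interval iff at least 3 events occur there: P(S_3 ≤ t) = P(N ≥ 3) = 1 − P(N ≤ 2) ≈ 0.6973.

0.6973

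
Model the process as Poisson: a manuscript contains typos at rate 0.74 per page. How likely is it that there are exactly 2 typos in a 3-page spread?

0.2676

Over the interval, μ = 0.74 × 3 = 2.22 (a 3-page spread = 3 pages).
P(N = 2) = e^(−μ) μ^2/2! = e^(−2.22) · 2.22^2/2 ≈ 0.2676.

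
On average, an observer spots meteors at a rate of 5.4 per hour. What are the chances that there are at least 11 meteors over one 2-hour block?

Over the interval, μ = 5.4 × 2 = 10.8 (a 2-hour block = 2 hours).
P(N ≥ 11) = 1 − P(N ≤ 10) = 1 − Σ_{j=0}^{10} e^(−μ) μ^j/j! ≈ 0.5160.

0.5160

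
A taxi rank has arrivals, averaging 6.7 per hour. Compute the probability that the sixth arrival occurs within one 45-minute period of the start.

Over the interval, μ = 6.7 × 0.75 = 5.025 (a 45-minute period = 0.75 hours).
The sixth arrival falls in the interval iff at least 6 events occur there: P(S_6 ≤ t) = P(N ≥ 6) = 1 − P(N ≤ 5) ≈ 0.3884.

0.3884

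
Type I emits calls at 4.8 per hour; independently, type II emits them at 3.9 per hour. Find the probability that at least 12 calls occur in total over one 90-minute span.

0.6519

Independent Poisson processes superpose: combined rate λ = 4.8 + 3.9 = 8.7 per hour.
Over the interval, μ = 8.7 × 1.5 = 13.05 (a 90-minute span = 1.5 hours).
P(N ≥ 12) = 1 − P(N ≤ 11) ≈ 0.6519.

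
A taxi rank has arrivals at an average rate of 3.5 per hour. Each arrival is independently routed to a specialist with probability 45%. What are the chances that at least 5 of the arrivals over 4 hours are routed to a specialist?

Thinning: the arrivals that are routed to a specialist themselves form a Poisson process with rate 0.45 × 3.5 = 1.575 per hour.
Over the interval, μ = 1.575 × 4 = 6.3 (4 hours).
P(N ≥ 5) = 1 − P(N ≤ 4) ≈ 0.7531.

0.7531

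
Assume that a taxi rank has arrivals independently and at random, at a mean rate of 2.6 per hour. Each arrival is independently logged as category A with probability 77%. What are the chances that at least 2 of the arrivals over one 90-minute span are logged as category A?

Thinning: the arrivals that are logged as category A themselves form a Poisson process with rate 0.77 × 2.6 = 2.002 per hour.
Over the interval, μ = 2.002 × 1.5 = 3.003 (a 90-minute span = 1.5 hours).
P(N ≥ 2) = 1 − P(N ≤ 1) ≈ 0.8013.

0.8013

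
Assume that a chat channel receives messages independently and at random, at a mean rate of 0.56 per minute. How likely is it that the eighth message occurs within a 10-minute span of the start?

Over the interval, μ = 0.56 × 10 = 5.6 (a 10-minute span = 10 minutes).
The eighth arrival falls in the interval iff at least 8 events occur there: P(S_8 ≤ t) = P(N ≥ 8) = 1 − P(N ≤ 7) ≈ 0.2030.

0.2030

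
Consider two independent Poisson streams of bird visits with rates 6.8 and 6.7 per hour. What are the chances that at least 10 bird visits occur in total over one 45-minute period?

Independent Poisson processes superpose: combined rate λ = 6.8 + 6.7 = 13.5 per hour.
Over the interval, μ = 13.5 × 0.75 = 10.125 (a 45-minute period = 0.75 hours).
P(N ≥ 10) = 1 − P(N ≤ 9) ≈ 0.5576.

0.5576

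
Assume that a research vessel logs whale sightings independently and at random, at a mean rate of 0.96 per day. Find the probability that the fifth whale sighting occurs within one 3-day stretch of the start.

0.1650

Over the interval, μ = 0.96 × 3 = 2.88 (a 3-day stretch = 3 days).
The fifth arrival falls in the interval iff at least 5 events occur there: P(S_5 ≤ t) = P(N ≥ 5) = 1 − P(N ≤ 4) ≈ 0.1650.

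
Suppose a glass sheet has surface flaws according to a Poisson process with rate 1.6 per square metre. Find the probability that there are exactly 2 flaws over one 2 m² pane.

Over the interval, μ = 1.6 × 2 = 3.2 (a 2 m² pane = 2 square metres).
P(N = 2) = e^(−μ) μ^2/2! = e^(−3.2) · 3.2^2/2 ≈ 0.2087.

0.2087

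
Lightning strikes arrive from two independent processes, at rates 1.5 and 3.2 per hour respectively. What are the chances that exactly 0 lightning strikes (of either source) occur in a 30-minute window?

0.0954

Independent Poisson processes superpose: combined rate λ = 1.5 + 3.2 = 4.7 per hour.
Over the interval, μ = 4.7 × 0.5 = 2.35 (a 30-minute window = 0.5 hours).
P(N = 0) = e^(−2.35) · 2.35^0/0! ≈ 0.0954.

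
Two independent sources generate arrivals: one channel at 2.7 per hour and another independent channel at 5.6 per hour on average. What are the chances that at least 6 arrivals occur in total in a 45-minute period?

0.5898

Independent Poisson processes superpose: combined rate λ = 2.7 + 5.6 = 8.3 per hour.
Over the interval, μ = 8.3 × 0.75 = 6.225 (a 45-minute period = 0.75 hours).
P(N ≥ 6) = 1 − P(N ≤ 5) ≈ 0.5898.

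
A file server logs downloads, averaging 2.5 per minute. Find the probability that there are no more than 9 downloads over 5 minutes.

Over the interval, μ = 2.5 × 5 = 12.5 (5 minutes).
P(N ≤ 9) = Σ_{j=0}^{9} e^(−μ) μ^j/j! ≈ 0.2014.

0.2014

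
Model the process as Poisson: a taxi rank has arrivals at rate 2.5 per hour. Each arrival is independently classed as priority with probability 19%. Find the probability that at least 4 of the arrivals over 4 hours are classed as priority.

Thinning: the arrivals that are classed as priority themselves form a Poisson process with rate 0.19 × 2.5 = 0.475 per hour.
Over the interval, μ = 0.475 × 4 = 1.9 (4 hours).
P(N ≥ 4) = 1 − P(N ≤ 3) ≈ 0.1253.

0.1253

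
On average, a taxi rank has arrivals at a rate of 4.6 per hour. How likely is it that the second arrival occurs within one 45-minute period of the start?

Over the interval, μ = 4.6 × 0.75 = 3.45 (a 45-minute period = 0.75 hours).
The second arrival falls in the interval iff at least 2 events occur there: P(S_2 ≤ t) = P(N ≥ 2) = 1 − P(N ≤ 1) ≈ 0.8587.

0.8587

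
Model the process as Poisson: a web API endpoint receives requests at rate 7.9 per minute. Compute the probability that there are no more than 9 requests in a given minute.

With mean μ = 7.9 per minute,
P(N ≤ 9) = Σ_{j=0}^{9} e^(−μ) μ^j/j! ≈ 0.7290.

0.7290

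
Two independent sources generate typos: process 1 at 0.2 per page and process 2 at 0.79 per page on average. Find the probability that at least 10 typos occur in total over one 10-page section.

Independent Poisson processes superpose: combined rate λ = 0.2 + 0.79 = 0.99 per page.
Over the interval, μ = 0.99 × 10 = 9.9 (a 10-page section = 10 pages).
P(N ≥ 10) = 1 − P(N ≤ 9) ≈ 0.5295.

0.5295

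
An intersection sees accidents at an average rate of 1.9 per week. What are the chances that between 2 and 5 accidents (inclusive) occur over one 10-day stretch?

0.6960

Over the interval, μ = 1.9 × 10/7 ≈ 2.71429 (a 10-day stretch = 10/7 weeks).
P(2 ≤ N ≤ 5) = Σ_{j=2}^{5} e^(−2.71429) · 2.71429^j/j! ≈ 0.6960.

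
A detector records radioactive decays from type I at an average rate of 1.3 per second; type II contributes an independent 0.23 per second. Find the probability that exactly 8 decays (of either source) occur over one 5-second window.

Independent Poisson processes superpose: combined rate λ = 1.3 + 0.23 = 1.53 per second.
Over the interval, μ = 1.53 × 5 = 7.65 (a 5-second window = 5 seconds).
P(N = 8) = e^(−7.65) · 7.65^8/8! ≈ 0.1385.

0.1385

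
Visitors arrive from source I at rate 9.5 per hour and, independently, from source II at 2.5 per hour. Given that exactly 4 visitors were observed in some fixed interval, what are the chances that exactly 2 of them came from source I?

Given the total, each event is independently from source I with probability p = λ_I/(λ_I+λ_II) = 9.5/12 ≈ 0.7917.
So K ~ Binomial(4, 9.5/12): P(K = 2) = C(4,2) · (9.5/12)^2 · (2.5/12)^2 ≈ 0.1632.

0.1632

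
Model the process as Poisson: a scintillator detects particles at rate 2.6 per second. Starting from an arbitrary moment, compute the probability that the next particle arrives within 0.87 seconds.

Inter-arrival times are exponential with rate λ = 2.6 per second.
P(T ≤ 0.87) = 1 − e^(−λt) = 1 − e^(−2.6 × 0.87) = 1 − e^(−2.262) ≈ 0.8959.

0.8959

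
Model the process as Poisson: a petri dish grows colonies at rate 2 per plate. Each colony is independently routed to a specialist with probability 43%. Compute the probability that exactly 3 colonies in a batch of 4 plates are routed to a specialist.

0.2175

Thinning: the colonies that are routed to a specialist themselves form a Poisson process with rate 0.43 × 2 = 0.86 per plate.
Over the interval, μ = 0.86 × 4 = 3.44 (a batch of 4 plates = 4 plates).
P(N = 3) = e^(−3.44) · 3.44^3/3! ≈ 0.2175.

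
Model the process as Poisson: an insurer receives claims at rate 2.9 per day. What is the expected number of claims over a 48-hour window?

5.8

E[N] = λt = 2.9 × 2 = 5.8 (a 48-hour window = 2 days).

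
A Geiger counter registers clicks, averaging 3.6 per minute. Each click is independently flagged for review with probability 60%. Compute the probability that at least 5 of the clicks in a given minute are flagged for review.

Thinning: the clicks that are flagged for review themselves form a Poisson process with rate 0.6 × 3.6 = 2.16 per minute.
So μ = 2.16.
P(N ≥ 5) = 1 − P(N ≤ 4) ≈ 0.0682.

0.0682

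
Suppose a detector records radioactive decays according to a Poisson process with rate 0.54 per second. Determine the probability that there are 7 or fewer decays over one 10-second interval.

Over the interval, μ = 0.54 × 10 = 5.4 (a 10-second interval = 10 seconds).
P(N ≤ 7) = Σ_{j=0}^{7} e^(−μ) μ^j/j! ≈ 0.8217.

0.8217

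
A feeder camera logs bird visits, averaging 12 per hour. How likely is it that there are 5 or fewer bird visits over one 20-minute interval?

Over the interval, μ = 12 × 1/3 = 4 (a 20-minute interval = 1/3 hours).
P(N ≤ 5) = Σ_{j=0}^{5} e^(−μ) μ^j/j! ≈ 0.7851.

0.7851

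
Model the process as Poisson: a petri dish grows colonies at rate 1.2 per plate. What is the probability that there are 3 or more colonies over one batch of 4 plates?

Over the interval, μ = 1.2 × 4 = 4.8 (a batch of 4 plates = 4 plates).
P(N ≥ 3) = 1 − P(N ≤ 2) = 1 − Σ_{j=0}^{2} e^(−μ) μ^j/j! ≈ 0.8575.

0.8575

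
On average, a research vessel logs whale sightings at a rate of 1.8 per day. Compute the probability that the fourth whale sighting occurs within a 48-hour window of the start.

Over the interval, μ = 1.8 × 2 = 3.6 (a 48-hour window = 2 days).
The fourth arrival falls in the interval iff at least 4 events occur there: P(S_4 ≤ t) = P(N ≥ 4) = 1 − P(N ≤ 3) ≈ 0.4848.

0.4848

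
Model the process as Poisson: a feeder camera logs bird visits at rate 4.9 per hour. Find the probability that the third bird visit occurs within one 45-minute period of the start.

0.7103

Over the interval, μ = 4.9 × 0.75 = 3.675 (a 45-minute period = 0.75 hours).
The third arrival falls in the interval iff at least 3 events occur there: P(S_3 ≤ t) = P(N ≥ 3) = 1 − P(N ≤ 2) ≈ 0.7103.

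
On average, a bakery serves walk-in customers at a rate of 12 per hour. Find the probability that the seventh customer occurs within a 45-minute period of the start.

Over the interval, μ = 12 × 0.75 = 9 (a 45-minute period = 0.75 hours).
The seventh arrival falls in the interval iff at least 7 events occur there: P(S_7 ≤ t) = P(N ≥ 7) = 1 − P(N ≤ 6) ≈ 0.7932.

0.7932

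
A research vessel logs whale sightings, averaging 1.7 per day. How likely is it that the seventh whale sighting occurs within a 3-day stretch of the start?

0.2526

Over the interval, μ = 1.7 × 3 = 5.1 (a 3-day stretch = 3 days).
The seventh arrival falls in the interval iff at least 7 events occur there: P(S_7 ≤ t) = P(N ≥ 7) = 1 − P(N ≤ 6) ≈ 0.2526.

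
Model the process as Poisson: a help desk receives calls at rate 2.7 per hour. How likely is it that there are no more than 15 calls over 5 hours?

0.7178

Over the interval, μ = 2.7 × 5 = 13.5 (5 hours).
P(N ≤ 15) = Σ_{j=0}^{15} e^(−μ) μ^j/j! ≈ 0.7178.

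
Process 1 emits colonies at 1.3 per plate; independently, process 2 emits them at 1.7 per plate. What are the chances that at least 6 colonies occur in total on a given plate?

Independent Poisson processes superpose: combined rate λ = 1.3 + 1.7 = 3 per plate.
So μ = 3.
P(N ≥ 6) = 1 − P(N ≤ 5) ≈ 0.0839.

0.0839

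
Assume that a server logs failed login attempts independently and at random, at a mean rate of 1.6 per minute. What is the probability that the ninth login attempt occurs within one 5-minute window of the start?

Over the interval, μ = 1.6 × 5 = 8 (a 5-minute window = 5 minutes).
The ninth arrival falls in the interval iff at least 9 events occur there: P(S_9 ≤ t) = P(N ≥ 9) = 1 − P(N ≤ 8) ≈ 0.4075.

0.4075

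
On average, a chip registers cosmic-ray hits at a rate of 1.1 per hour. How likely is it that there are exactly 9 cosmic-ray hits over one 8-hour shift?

0.1315

Over the interval, μ = 1.1 × 8 = 8.8 (an 8-hour shift = 8 hours).
P(N = 9) = e^(−μ) μ^9/9! = e^(−8.8) · 8.8^9/362880 ≈ 0.1315.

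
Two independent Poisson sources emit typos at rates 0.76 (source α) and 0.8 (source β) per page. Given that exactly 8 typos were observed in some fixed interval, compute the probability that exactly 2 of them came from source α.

0.1209

Given the total, each event is independently from source α with probability p = λ_α/(λ_α+λ_β) = 0.76/1.56 ≈ 0.4872.
So K ~ Binomial(8, 0.76/1.56): P(K = 2) = C(8,2) · (0.76/1.56)^2 · (0.8/1.56)^6 ≈ 0.1209.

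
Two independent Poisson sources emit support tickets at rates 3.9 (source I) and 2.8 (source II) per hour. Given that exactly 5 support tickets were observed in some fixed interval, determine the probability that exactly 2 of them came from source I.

0.2473

Given the total, each event is independently from source I with probability p = λ_I/(λ_I+λ_II) = 3.9/6.7 ≈ 0.5821.
So K ~ Binomial(5, 3.9/6.7): P(K = 2) = C(5,2) · (3.9/6.7)^2 · (2.8/6.7)^3 ≈ 0.2473.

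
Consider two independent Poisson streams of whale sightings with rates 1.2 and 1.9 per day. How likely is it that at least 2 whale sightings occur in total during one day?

0.8153

Independent Poisson processes superpose: combined rate λ = 1.2 + 1.9 = 3.1 per day.
So μ = 3.1.
P(N ≥ 2) = 1 − P(N ≤ 1) ≈ 0.8153.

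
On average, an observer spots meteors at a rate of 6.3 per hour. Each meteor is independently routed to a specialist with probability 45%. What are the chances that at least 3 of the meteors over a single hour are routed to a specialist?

0.5388

Thinning: the meteors that are routed to a specialist themselves form a Poisson process with rate 0.45 × 6.3 = 2.835 per hour.
So μ = 2.835.
P(N ≥ 3) = 1 − P(N ≤ 2) ≈ 0.5388.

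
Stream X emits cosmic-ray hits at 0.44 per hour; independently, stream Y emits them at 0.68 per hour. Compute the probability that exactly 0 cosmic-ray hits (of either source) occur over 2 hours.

0.1065

Independent Poisson processes superpose: combined rate λ = 0.44 + 0.68 = 1.12 per hour.
Over the interval, μ = 1.12 × 2 = 2.24 (2 hours).
P(N = 0) = e^(−2.24) · 2.24^0/0! ≈ 0.1065.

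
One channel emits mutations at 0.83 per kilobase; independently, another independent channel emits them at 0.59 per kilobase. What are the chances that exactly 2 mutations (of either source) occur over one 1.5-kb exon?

0.2696

Independent Poisson processes superpose: combined rate λ = 0.83 + 0.59 = 1.42 per kilobase.
Over the interval, μ = 1.42 × 1.5 = 2.13 (a 1.5-kb exon = 1.5 kilobases).
P(N = 2) = e^(−2.13) · 2.13^2/2! ≈ 0.2696.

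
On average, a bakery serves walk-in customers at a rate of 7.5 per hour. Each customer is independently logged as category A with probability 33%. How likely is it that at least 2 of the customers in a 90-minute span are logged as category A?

0.8849

Thinning: the customers that are logged as category A themselves form a Poisson process with rate 0.33 × 7.5 = 2.475 per hour.
Over the interval, μ = 2.475 × 1.5 = 3.7125 (a 90-minute span = 1.5 hours).
P(N ≥ 2) = 1 − P(N ≤ 1) ≈ 0.8849.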